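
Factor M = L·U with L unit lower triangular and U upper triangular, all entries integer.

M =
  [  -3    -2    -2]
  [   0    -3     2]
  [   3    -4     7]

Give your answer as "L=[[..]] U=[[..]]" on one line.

  r1 -= 0·r0 → [0,-3,2]
  r2 -= -1·r0 → [0,-6,5]
  r2 -= 2·r1 → [0,0,1]

L=[[1,0,0],[0,1,0],[-1,2,1]] U=[[-3,-2,-2],[0,-3,2],[0,0,1]]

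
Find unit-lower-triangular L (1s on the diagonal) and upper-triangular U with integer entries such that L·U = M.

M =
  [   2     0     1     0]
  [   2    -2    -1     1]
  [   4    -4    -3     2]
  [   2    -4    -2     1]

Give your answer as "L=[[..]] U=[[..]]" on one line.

L=[[1,0,0,0],[1,1,0,0],[2,2,1,0],[1,2,-1,1]] U=[[2,0,1,0],[0,-2,-2,1],[0,0,-1,0],[0,0,0,-1]]

  r1 -= 1·r0 → [0,-2,-2,1]
  r2 -= 2·r0 → [0,-4,-5,2]
  r3 -= 1·r0 → [0,-4,-3,1]
  r2 -= 2·r1 → [0,0,-1,0]
  r3 -= 2·r1 → [0,0,1,-1]
  r3 -= -1·r2 → [0,0,0,-1]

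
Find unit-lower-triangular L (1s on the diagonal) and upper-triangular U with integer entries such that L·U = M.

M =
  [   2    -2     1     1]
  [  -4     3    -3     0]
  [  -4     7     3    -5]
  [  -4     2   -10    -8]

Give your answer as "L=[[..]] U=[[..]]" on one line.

L=[[1,0,0,0],[-2,1,0,0],[-2,-3,1,0],[-2,2,-3,1]] U=[[2,-2,1,1],[0,-1,-1,2],[0,0,2,3],[0,0,0,-1]]

  row1 -= -2·row0 → [0,-1,-1,2]
  row2 -= -2·row0 → [0,3,5,-3]
  row3 -= -2·row0 → [0,-2,-8,-6]
  row2 -= -3·row1 → [0,0,2,3]
  row3 -= 2·row1 → [0,0,-6,-10]
  row3 -= -3·row2 → [0,0,0,-1]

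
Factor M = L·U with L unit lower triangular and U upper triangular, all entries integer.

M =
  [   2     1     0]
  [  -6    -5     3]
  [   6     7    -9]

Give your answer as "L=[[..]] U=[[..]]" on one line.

  r1 -= -3·r0 → [0,-2,3]
  r2 -= 3·r0 → [0,4,-9]
  r2 -= -2·r1 → [0,0,-3]

L=[[1,0,0],[-3,1,0],[3,-2,1]] U=[[2,1,0],[0,-2,3],[0,0,-3]]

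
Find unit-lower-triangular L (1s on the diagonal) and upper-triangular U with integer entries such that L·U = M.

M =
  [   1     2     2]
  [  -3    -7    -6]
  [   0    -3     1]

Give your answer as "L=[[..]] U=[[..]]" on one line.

L=[[1,0,0],[-3,1,0],[0,3,1]] U=[[1,2,2],[0,-1,0],[0,0,1]]

  row1 -= -3·row0 → [0,-1,0]
  row2 -= 0·row0 → [0,-3,1]
  row2 -= 3·row1 → [0,0,1]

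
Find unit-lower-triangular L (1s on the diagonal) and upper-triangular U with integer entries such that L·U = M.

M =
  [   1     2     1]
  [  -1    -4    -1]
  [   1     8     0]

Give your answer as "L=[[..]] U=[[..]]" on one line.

  R1 -= -1·R0 → [0,-2,0]
  R2 -= 1·R0 → [0,6,-1]
  R2 -= -3·R1 → [0,0,-1]

L=[[1,0,0],[-1,1,0],[1,-3,1]] U=[[1,2,1],[0,-2,0],[0,0,-1]]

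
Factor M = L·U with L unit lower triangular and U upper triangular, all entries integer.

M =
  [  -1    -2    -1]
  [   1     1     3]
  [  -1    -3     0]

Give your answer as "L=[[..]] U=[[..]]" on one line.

L=[[1,0,0],[-1,1,0],[1,1,1]] U=[[-1,-2,-1],[0,-1,2],[0,0,-1]]

  R1 -= -1·R0 → [0,-1,2]
  R2 -= 1·R0 → [0,-1,1]
  R2 -= 1·R1 → [0,0,-1]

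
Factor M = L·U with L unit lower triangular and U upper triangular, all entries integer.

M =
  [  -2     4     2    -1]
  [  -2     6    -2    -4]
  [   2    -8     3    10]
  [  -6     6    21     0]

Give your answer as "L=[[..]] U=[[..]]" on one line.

  R1 -= 1·R0 → [0,2,-4,-3]
  R2 -= -1·R0 → [0,-4,5,9]
  R3 -= 3·R0 → [0,-6,15,3]
  R2 -= -2·R1 → [0,0,-3,3]
  R3 -= -3·R1 → [0,0,3,-6]
  R3 -= -1·R2 → [0,0,0,-3]

L=[[1,0,0,0],[1,1,0,0],[-1,-2,1,0],[3,-3,-1,1]] U=[[-2,4,2,-1],[0,2,-4,-3],[0,0,-3,3],[0,0,0,-3]]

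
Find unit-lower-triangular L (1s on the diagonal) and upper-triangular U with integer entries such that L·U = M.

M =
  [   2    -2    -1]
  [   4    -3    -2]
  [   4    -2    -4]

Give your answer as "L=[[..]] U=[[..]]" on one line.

L=[[1,0,0],[2,1,0],[2,2,1]] U=[[2,-2,-1],[0,1,0],[0,0,-2]]

  row1 -= 2·row0 → [0,1,0]
  row2 -= 2·row0 → [0,2,-2]
  row2 -= 2·row1 → [0,0,-2]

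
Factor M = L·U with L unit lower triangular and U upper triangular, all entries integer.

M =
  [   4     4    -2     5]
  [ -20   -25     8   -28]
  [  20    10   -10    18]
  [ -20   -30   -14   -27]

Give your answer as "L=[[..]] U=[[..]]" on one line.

  r1 -= -5·r0 → [0,-5,-2,-3]
  r2 -= 5·r0 → [0,-10,0,-7]
  r3 -= -5·r0 → [0,-10,-24,-2]
  r2 -= 2·r1 → [0,0,4,-1]
  r3 -= 2·r1 → [0,0,-20,4]
  r3 -= -5·r2 → [0,0,0,-1]

L=[[1,0,0,0],[-5,1,0,0],[5,2,1,0],[-5,2,-5,1]] U=[[4,4,-2,5],[0,-5,-2,-3],[0,0,4,-1],[0,0,0,-1]]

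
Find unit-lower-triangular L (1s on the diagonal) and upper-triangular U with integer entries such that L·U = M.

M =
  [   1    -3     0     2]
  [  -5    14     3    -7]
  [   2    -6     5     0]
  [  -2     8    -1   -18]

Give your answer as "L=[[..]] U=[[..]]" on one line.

L=[[1,0,0,0],[-5,1,0,0],[2,0,1,0],[-2,-2,1,1]] U=[[1,-3,0,2],[0,-1,3,3],[0,0,5,-4],[0,0,0,-4]]

  R1 -= -5·R0 → [0,-1,3,3]
  R2 -= 2·R0 → [0,0,5,-4]
  R3 -= -2·R0 → [0,2,-1,-14]
  R2 -= 0·R1 → [0,0,5,-4]
  R3 -= -2·R1 → [0,0,5,-8]
  R3 -= 1·R2 → [0,0,0,-4]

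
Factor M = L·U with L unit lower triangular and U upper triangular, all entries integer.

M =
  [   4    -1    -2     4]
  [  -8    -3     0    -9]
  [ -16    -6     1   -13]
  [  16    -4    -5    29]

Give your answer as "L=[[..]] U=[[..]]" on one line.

L=[[1,0,0,0],[-2,1,0,0],[-4,2,1,0],[4,0,3,1]] U=[[4,-1,-2,4],[0,-5,-4,-1],[0,0,1,5],[0,0,0,-2]]

  r1 -= -2·r0 → [0,-5,-4,-1]
  r2 -= -4·r0 → [0,-10,-7,3]
  r3 -= 4·r0 → [0,0,3,13]
  r2 -= 2·r1 → [0,0,1,5]
  r3 -= 0·r1 → [0,0,3,13]
  r3 -= 3·r2 → [0,0,0,-2]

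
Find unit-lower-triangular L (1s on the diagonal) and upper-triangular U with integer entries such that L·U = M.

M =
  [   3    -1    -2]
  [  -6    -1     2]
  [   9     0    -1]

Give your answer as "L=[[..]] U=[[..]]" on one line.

L=[[1,0,0],[-2,1,0],[3,-1,1]] U=[[3,-1,-2],[0,-3,-2],[0,0,3]]

  r1 -= -2·r0 → [0,-3,-2]
  r2 -= 3·r0 → [0,3,5]
  r2 -= -1·r1 → [0,0,3]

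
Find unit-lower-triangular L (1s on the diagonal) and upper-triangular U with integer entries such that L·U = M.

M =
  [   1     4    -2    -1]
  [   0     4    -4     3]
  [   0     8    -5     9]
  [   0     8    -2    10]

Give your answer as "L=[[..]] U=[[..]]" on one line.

  R1 -= 0·R0 → [0,4,-4,3]
  R2 -= 0·R0 → [0,8,-5,9]
  R3 -= 0·R0 → [0,8,-2,10]
  R2 -= 2·R1 → [0,0,3,3]
  R3 -= 2·R1 → [0,0,6,4]
  R3 -= 2·R2 → [0,0,0,-2]

L=[[1,0,0,0],[0,1,0,0],[0,2,1,0],[0,2,2,1]] U=[[1,4,-2,-1],[0,4,-4,3],[0,0,3,3],[0,0,0,-2]]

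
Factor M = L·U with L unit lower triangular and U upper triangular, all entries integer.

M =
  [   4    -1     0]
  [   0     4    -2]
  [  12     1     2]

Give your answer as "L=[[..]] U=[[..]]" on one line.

L=[[1,0,0],[0,1,0],[3,1,1]] U=[[4,-1,0],[0,4,-2],[0,0,4]]

  r1 -= 0·r0 → [0,4,-2]
  r2 -= 3·r0 → [0,4,2]
  r2 -= 1·r1 → [0,0,4]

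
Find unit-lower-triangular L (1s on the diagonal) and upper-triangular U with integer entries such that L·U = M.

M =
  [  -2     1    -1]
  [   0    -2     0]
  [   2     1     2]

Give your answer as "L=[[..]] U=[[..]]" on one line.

  R1 -= 0·R0 → [0,-2,0]
  R2 -= -1·R0 → [0,2,1]
  R2 -= -1·R1 → [0,0,1]

L=[[1,0,0],[0,1,0],[-1,-1,1]] U=[[-2,1,-1],[0,-2,0],[0,0,1]]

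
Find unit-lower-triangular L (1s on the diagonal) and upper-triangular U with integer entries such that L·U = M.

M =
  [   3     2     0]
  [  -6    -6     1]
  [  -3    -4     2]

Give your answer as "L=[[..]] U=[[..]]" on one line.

  row1 -= -2·row0 → [0,-2,1]
  row2 -= -1·row0 → [0,-2,2]
  row2 -= 1·row1 → [0,0,1]

L=[[1,0,0],[-2,1,0],[-1,1,1]] U=[[3,2,0],[0,-2,1],[0,0,1]]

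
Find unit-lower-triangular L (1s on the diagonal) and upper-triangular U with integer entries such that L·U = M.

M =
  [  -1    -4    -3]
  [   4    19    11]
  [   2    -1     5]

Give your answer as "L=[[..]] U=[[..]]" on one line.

  row1 -= -4·row0 → [0,3,-1]
  row2 -= -2·row0 → [0,-9,-1]
  row2 -= -3·row1 → [0,0,-4]

L=[[1,0,0],[-4,1,0],[-2,-3,1]] U=[[-1,-4,-3],[0,3,-1],[0,0,-4]]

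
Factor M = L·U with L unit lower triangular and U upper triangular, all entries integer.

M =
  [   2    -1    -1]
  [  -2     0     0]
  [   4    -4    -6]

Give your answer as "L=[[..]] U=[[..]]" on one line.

  R1 -= -1·R0 → [0,-1,-1]
  R2 -= 2·R0 → [0,-2,-4]
  R2 -= 2·R1 → [0,0,-2]

L=[[1,0,0],[-1,1,0],[2,2,1]] U=[[2,-1,-1],[0,-1,-1],[0,0,-2]]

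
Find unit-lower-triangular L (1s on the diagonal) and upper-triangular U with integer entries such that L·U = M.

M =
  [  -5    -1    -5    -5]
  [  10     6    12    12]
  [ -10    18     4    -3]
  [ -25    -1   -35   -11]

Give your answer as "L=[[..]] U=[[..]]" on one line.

  R1 -= -2·R0 → [0,4,2,2]
  R2 -= 2·R0 → [0,20,14,7]
  R3 -= 5·R0 → [0,4,-10,14]
  R2 -= 5·R1 → [0,0,4,-3]
  R3 -= 1·R1 → [0,0,-12,12]
  R3 -= -3·R2 → [0,0,0,3]

L=[[1,0,0,0],[-2,1,0,0],[2,5,1,0],[5,1,-3,1]] U=[[-5,-1,-5,-5],[0,4,2,2],[0,0,4,-3],[0,0,0,3]]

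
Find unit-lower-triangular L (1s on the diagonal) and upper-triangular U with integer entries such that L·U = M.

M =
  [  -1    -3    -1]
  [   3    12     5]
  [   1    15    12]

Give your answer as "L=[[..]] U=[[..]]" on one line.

L=[[1,0,0],[-3,1,0],[-1,4,1]] U=[[-1,-3,-1],[0,3,2],[0,0,3]]

  r1 -= -3·r0 → [0,3,2]
  r2 -= -1·r0 → [0,12,11]
  r2 -= 4·r1 → [0,0,3]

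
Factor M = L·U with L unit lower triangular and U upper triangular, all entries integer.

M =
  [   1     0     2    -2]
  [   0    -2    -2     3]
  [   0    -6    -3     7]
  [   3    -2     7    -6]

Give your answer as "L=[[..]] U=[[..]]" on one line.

L=[[1,0,0,0],[0,1,0,0],[0,3,1,0],[3,1,1,1]] U=[[1,0,2,-2],[0,-2,-2,3],[0,0,3,-2],[0,0,0,-1]]

  row1 -= 0·row0 → [0,-2,-2,3]
  row2 -= 0·row0 → [0,-6,-3,7]
  row3 -= 3·row0 → [0,-2,1,0]
  row2 -= 3·row1 → [0,0,3,-2]
  row3 -= 1·row1 → [0,0,3,-3]
  row3 -= 1·row2 → [0,0,0,-1]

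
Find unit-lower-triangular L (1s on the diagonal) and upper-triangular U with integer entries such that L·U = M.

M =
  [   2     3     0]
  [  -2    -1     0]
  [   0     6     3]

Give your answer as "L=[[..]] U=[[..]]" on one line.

  r1 -= -1·r0 → [0,2,0]
  r2 -= 0·r0 → [0,6,3]
  r2 -= 3·r1 → [0,0,3]

L=[[1,0,0],[-1,1,0],[0,3,1]] U=[[2,3,0],[0,2,0],[0,0,3]]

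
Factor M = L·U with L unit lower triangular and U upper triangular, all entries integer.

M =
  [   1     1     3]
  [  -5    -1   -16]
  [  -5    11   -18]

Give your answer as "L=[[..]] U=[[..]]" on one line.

  R1 -= -5·R0 → [0,4,-1]
  R2 -= -5·R0 → [0,16,-3]
  R2 -= 4·R1 → [0,0,1]

L=[[1,0,0],[-5,1,0],[-5,4,1]] U=[[1,1,3],[0,4,-1],[0,0,1]]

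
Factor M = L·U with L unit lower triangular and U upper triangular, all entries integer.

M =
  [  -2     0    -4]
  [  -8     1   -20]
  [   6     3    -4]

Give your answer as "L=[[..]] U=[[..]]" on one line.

L=[[1,0,0],[4,1,0],[-3,3,1]] U=[[-2,0,-4],[0,1,-4],[0,0,-4]]

  row1 -= 4·row0 → [0,1,-4]
  row2 -= -3·row0 → [0,3,-16]
  row2 -= 3·row1 → [0,0,-4]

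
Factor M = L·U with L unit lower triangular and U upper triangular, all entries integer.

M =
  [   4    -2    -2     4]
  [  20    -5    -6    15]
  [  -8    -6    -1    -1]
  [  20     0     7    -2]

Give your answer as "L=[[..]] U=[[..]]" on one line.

L=[[1,0,0,0],[5,1,0,0],[-2,-2,1,0],[5,2,3,1]] U=[[4,-2,-2,4],[0,5,4,-5],[0,0,3,-3],[0,0,0,-3]]

  r1 -= 5·r0 → [0,5,4,-5]
  r2 -= -2·r0 → [0,-10,-5,7]
  r3 -= 5·r0 → [0,10,17,-22]
  r2 -= -2·r1 → [0,0,3,-3]
  r3 -= 2·r1 → [0,0,9,-12]
  r3 -= 3·r2 → [0,0,0,-3]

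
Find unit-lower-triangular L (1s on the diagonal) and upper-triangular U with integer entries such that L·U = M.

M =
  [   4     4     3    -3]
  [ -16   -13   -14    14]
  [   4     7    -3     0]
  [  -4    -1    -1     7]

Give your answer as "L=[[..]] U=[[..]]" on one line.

  R1 -= -4·R0 → [0,3,-2,2]
  R2 -= 1·R0 → [0,3,-6,3]
  R3 -= -1·R0 → [0,3,2,4]
  R2 -= 1·R1 → [0,0,-4,1]
  R3 -= 1·R1 → [0,0,4,2]
  R3 -= -1·R2 → [0,0,0,3]

L=[[1,0,0,0],[-4,1,0,0],[1,1,1,0],[-1,1,-1,1]] U=[[4,4,3,-3],[0,3,-2,2],[0,0,-4,1],[0,0,0,3]]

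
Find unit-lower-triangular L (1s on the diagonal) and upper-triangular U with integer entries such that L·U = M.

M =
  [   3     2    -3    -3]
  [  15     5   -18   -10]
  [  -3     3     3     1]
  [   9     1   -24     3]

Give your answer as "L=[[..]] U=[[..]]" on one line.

L=[[1,0,0,0],[5,1,0,0],[-1,-1,1,0],[3,1,4,1]] U=[[3,2,-3,-3],[0,-5,-3,5],[0,0,-3,3],[0,0,0,-5]]

  row1 -= 5·row0 → [0,-5,-3,5]
  row2 -= -1·row0 → [0,5,0,-2]
  row3 -= 3·row0 → [0,-5,-15,12]
  row2 -= -1·row1 → [0,0,-3,3]
  row3 -= 1·row1 → [0,0,-12,7]
  row3 -= 4·row2 → [0,0,0,-5]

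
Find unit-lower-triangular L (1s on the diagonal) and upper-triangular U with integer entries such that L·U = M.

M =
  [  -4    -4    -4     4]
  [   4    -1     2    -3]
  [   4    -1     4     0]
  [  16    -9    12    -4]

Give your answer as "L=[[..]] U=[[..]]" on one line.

L=[[1,0,0,0],[-1,1,0,0],[-1,1,1,0],[-4,5,3,1]] U=[[-4,-4,-4,4],[0,-5,-2,1],[0,0,2,3],[0,0,0,-2]]

  row1 -= -1·row0 → [0,-5,-2,1]
  row2 -= -1·row0 → [0,-5,0,4]
  row3 -= -4·row0 → [0,-25,-4,12]
  row2 -= 1·row1 → [0,0,2,3]
  row3 -= 5·row1 → [0,0,6,7]
  row3 -= 3·row2 → [0,0,0,-2]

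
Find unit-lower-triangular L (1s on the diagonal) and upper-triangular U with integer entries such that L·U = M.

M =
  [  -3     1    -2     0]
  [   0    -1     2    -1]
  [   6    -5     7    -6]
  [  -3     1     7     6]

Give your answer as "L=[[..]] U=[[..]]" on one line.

L=[[1,0,0,0],[0,1,0,0],[-2,3,1,0],[1,0,-3,1]] U=[[-3,1,-2,0],[0,-1,2,-1],[0,0,-3,-3],[0,0,0,-3]]

  r1 -= 0·r0 → [0,-1,2,-1]
  r2 -= -2·r0 → [0,-3,3,-6]
  r3 -= 1·r0 → [0,0,9,6]
  r2 -= 3·r1 → [0,0,-3,-3]
  r3 -= 0·r1 → [0,0,9,6]
  r3 -= -3·r2 → [0,0,0,-3]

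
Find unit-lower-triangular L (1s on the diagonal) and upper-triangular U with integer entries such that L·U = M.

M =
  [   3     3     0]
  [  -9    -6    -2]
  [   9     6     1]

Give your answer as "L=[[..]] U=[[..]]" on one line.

L=[[1,0,0],[-3,1,0],[3,-1,1]] U=[[3,3,0],[0,3,-2],[0,0,-1]]

  row1 -= -3·row0 → [0,3,-2]
  row2 -= 3·row0 → [0,-3,1]
  row2 -= -1·row1 → [0,0,-1]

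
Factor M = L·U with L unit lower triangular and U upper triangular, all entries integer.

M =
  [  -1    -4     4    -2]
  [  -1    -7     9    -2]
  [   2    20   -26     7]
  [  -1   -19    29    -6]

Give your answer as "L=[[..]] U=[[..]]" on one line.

  R1 -= 1·R0 → [0,-3,5,0]
  R2 -= -2·R0 → [0,12,-18,3]
  R3 -= 1·R0 → [0,-15,25,-4]
  R2 -= -4·R1 → [0,0,2,3]
  R3 -= 5·R1 → [0,0,0,-4]
  R3 -= 0·R2 → [0,0,0,-4]

L=[[1,0,0,0],[1,1,0,0],[-2,-4,1,0],[1,5,0,1]] U=[[-1,-4,4,-2],[0,-3,5,0],[0,0,2,3],[0,0,0,-4]]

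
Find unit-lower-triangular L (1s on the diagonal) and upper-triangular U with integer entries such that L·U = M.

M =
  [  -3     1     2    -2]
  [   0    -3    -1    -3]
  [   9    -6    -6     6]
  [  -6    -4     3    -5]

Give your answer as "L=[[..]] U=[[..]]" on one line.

L=[[1,0,0,0],[0,1,0,0],[-3,1,1,0],[2,2,1,1]] U=[[-3,1,2,-2],[0,-3,-1,-3],[0,0,1,3],[0,0,0,2]]

  r1 -= 0·r0 → [0,-3,-1,-3]
  r2 -= -3·r0 → [0,-3,0,0]
  r3 -= 2·r0 → [0,-6,-1,-1]
  r2 -= 1·r1 → [0,0,1,3]
  r3 -= 2·r1 → [0,0,1,5]
  r3 -= 1·r2 → [0,0,0,2]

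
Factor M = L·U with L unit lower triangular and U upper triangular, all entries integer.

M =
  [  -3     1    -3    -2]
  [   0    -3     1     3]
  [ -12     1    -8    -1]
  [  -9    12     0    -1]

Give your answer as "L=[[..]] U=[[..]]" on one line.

  R1 -= 0·R0 → [0,-3,1,3]
  R2 -= 4·R0 → [0,-3,4,7]
  R3 -= 3·R0 → [0,9,9,5]
  R2 -= 1·R1 → [0,0,3,4]
  R3 -= -3·R1 → [0,0,12,14]
  R3 -= 4·R2 → [0,0,0,-2]

L=[[1,0,0,0],[0,1,0,0],[4,1,1,0],[3,-3,4,1]] U=[[-3,1,-3,-2],[0,-3,1,3],[0,0,3,4],[0,0,0,-2]]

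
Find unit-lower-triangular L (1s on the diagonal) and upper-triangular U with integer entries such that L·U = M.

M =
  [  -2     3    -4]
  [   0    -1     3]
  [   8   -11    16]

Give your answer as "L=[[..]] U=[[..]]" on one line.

L=[[1,0,0],[0,1,0],[-4,-1,1]] U=[[-2,3,-4],[0,-1,3],[0,0,3]]

  R1 -= 0·R0 → [0,-1,3]
  R2 -= -4·R0 → [0,1,0]
  R2 -= -1·R1 → [0,0,3]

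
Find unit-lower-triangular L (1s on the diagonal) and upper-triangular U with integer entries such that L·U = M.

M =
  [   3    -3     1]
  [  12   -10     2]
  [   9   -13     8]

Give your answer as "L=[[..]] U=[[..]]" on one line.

L=[[1,0,0],[4,1,0],[3,-2,1]] U=[[3,-3,1],[0,2,-2],[0,0,1]]

  R1 -= 4·R0 → [0,2,-2]
  R2 -= 3·R0 → [0,-4,5]
  R2 -= -2·R1 → [0,0,1]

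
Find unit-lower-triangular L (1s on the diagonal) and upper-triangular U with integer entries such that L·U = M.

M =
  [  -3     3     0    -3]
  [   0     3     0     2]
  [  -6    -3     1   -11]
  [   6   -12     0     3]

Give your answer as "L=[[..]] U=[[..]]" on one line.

L=[[1,0,0,0],[0,1,0,0],[2,-3,1,0],[-2,-2,0,1]] U=[[-3,3,0,-3],[0,3,0,2],[0,0,1,1],[0,0,0,1]]

  row1 -= 0·row0 → [0,3,0,2]
  row2 -= 2·row0 → [0,-9,1,-5]
  row3 -= -2·row0 → [0,-6,0,-3]
  row2 -= -3·row1 → [0,0,1,1]
  row3 -= -2·row1 → [0,0,0,1]
  row3 -= 0·row2 → [0,0,0,1]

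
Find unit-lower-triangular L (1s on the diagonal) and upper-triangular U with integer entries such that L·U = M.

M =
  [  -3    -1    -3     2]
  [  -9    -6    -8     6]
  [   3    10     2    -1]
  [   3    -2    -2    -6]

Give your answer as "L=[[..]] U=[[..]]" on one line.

L=[[1,0,0,0],[3,1,0,0],[-1,-3,1,0],[-1,1,-3,1]] U=[[-3,-1,-3,2],[0,-3,1,0],[0,0,2,1],[0,0,0,-1]]

  r1 -= 3·r0 → [0,-3,1,0]
  r2 -= -1·r0 → [0,9,-1,1]
  r3 -= -1·r0 → [0,-3,-5,-4]
  r2 -= -3·r1 → [0,0,2,1]
  r3 -= 1·r1 → [0,0,-6,-4]
  r3 -= -3·r2 → [0,0,0,-1]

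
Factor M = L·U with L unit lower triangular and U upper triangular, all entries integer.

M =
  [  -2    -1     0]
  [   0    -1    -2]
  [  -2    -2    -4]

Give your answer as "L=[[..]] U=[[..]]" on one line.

L=[[1,0,0],[0,1,0],[1,1,1]] U=[[-2,-1,0],[0,-1,-2],[0,0,-2]]

  R1 -= 0·R0 → [0,-1,-2]
  R2 -= 1·R0 → [0,-1,-4]
  R2 -= 1·R1 → [0,0,-2]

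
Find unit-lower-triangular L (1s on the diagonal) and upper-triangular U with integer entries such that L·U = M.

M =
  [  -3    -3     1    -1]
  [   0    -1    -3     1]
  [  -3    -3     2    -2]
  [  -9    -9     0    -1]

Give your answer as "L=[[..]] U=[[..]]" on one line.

  R1 -= 0·R0 → [0,-1,-3,1]
  R2 -= 1·R0 → [0,0,1,-1]
  R3 -= 3·R0 → [0,0,-3,2]
  R2 -= 0·R1 → [0,0,1,-1]
  R3 -= 0·R1 → [0,0,-3,2]
  R3 -= -3·R2 → [0,0,0,-1]

L=[[1,0,0,0],[0,1,0,0],[1,0,1,0],[3,0,-3,1]] U=[[-3,-3,1,-1],[0,-1,-3,1],[0,0,1,-1],[0,0,0,-1]]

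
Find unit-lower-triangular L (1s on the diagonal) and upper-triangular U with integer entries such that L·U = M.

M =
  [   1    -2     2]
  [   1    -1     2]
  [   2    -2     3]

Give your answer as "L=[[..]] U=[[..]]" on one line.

L=[[1,0,0],[1,1,0],[2,2,1]] U=[[1,-2,2],[0,1,0],[0,0,-1]]

  R1 -= 1·R0 → [0,1,0]
  R2 -= 2·R0 → [0,2,-1]
  R2 -= 2·R1 → [0,0,-1]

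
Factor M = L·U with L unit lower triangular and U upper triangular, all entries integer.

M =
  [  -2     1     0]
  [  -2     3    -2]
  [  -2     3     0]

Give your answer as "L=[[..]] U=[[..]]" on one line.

L=[[1,0,0],[1,1,0],[1,1,1]] U=[[-2,1,0],[0,2,-2],[0,0,2]]

  R1 -= 1·R0 → [0,2,-2]
  R2 -= 1·R0 → [0,2,0]
  R2 -= 1·R1 → [0,0,2]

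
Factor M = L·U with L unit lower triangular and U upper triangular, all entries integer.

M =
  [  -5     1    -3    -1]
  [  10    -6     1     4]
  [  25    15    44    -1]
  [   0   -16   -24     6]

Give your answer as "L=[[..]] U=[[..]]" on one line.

  row1 -= -2·row0 → [0,-4,-5,2]
  row2 -= -5·row0 → [0,20,29,-6]
  row3 -= 0·row0 → [0,-16,-24,6]
  row2 -= -5·row1 → [0,0,4,4]
  row3 -= 4·row1 → [0,0,-4,-2]
  row3 -= -1·row2 → [0,0,0,2]

L=[[1,0,0,0],[-2,1,0,0],[-5,-5,1,0],[0,4,-1,1]] U=[[-5,1,-3,-1],[0,-4,-5,2],[0,0,4,4],[0,0,0,2]]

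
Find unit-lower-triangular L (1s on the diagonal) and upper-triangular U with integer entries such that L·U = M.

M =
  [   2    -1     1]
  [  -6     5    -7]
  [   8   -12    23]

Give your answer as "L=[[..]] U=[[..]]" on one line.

L=[[1,0,0],[-3,1,0],[4,-4,1]] U=[[2,-1,1],[0,2,-4],[0,0,3]]

  row1 -= -3·row0 → [0,2,-4]
  row2 -= 4·row0 → [0,-8,19]
  row2 -= -4·row1 → [0,0,3]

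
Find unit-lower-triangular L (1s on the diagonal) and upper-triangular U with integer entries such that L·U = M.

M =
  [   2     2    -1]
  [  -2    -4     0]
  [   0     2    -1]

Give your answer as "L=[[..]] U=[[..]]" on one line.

L=[[1,0,0],[-1,1,0],[0,-1,1]] U=[[2,2,-1],[0,-2,-1],[0,0,-2]]

  row1 -= -1·row0 → [0,-2,-1]
  row2 -= 0·row0 → [0,2,-1]
  row2 -= -1·row1 → [0,0,-2]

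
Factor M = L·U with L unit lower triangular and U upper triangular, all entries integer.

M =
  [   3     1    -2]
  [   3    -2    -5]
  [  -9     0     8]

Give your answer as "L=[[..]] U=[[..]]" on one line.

L=[[1,0,0],[1,1,0],[-3,-1,1]] U=[[3,1,-2],[0,-3,-3],[0,0,-1]]

  r1 -= 1·r0 → [0,-3,-3]
  r2 -= -3·r0 → [0,3,2]
  r2 -= -1·r1 → [0,0,-1]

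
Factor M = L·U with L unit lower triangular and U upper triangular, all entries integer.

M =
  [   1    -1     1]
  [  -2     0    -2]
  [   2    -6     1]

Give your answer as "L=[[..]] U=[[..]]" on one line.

L=[[1,0,0],[-2,1,0],[2,2,1]] U=[[1,-1,1],[0,-2,0],[0,0,-1]]

  row1 -= -2·row0 → [0,-2,0]
  row2 -= 2·row0 → [0,-4,-1]
  row2 -= 2·row1 → [0,0,-1]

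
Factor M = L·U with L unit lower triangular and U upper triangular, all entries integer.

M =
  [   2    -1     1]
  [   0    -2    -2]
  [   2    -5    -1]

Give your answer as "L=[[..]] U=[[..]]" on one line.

L=[[1,0,0],[0,1,0],[1,2,1]] U=[[2,-1,1],[0,-2,-2],[0,0,2]]

  row1 -= 0·row0 → [0,-2,-2]
  row2 -= 1·row0 → [0,-4,-2]
  row2 -= 2·row1 → [0,0,2]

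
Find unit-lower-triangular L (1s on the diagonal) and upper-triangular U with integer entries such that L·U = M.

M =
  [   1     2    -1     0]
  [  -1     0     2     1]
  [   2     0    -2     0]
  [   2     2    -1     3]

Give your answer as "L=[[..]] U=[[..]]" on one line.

L=[[1,0,0,0],[-1,1,0,0],[2,-2,1,0],[2,-1,1,1]] U=[[1,2,-1,0],[0,2,1,1],[0,0,2,2],[0,0,0,2]]

  R1 -= -1·R0 → [0,2,1,1]
  R2 -= 2·R0 → [0,-4,0,0]
  R3 -= 2·R0 → [0,-2,1,3]
  R2 -= -2·R1 → [0,0,2,2]
  R3 -= -1·R1 → [0,0,2,4]
  R3 -= 1·R2 → [0,0,0,2]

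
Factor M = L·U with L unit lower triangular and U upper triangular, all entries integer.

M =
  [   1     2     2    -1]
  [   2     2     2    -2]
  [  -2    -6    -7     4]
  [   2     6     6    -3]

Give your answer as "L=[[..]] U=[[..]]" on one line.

  R1 -= 2·R0 → [0,-2,-2,0]
  R2 -= -2·R0 → [0,-2,-3,2]
  R3 -= 2·R0 → [0,2,2,-1]
  R2 -= 1·R1 → [0,0,-1,2]
  R3 -= -1·R1 → [0,0,0,-1]
  R3 -= 0·R2 → [0,0,0,-1]

L=[[1,0,0,0],[2,1,0,0],[-2,1,1,0],[2,-1,0,1]] U=[[1,2,2,-1],[0,-2,-2,0],[0,0,-1,2],[0,0,0,-1]]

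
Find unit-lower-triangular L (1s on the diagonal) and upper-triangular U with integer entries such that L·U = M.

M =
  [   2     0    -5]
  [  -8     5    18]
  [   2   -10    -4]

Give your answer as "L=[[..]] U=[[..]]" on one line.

L=[[1,0,0],[-4,1,0],[1,-2,1]] U=[[2,0,-5],[0,5,-2],[0,0,-3]]

  r1 -= -4·r0 → [0,5,-2]
  r2 -= 1·r0 → [0,-10,1]
  r2 -= -2·r1 → [0,0,-3]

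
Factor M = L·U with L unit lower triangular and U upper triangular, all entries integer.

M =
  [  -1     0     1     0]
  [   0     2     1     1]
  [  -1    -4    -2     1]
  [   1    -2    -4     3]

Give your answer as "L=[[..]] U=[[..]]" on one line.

L=[[1,0,0,0],[0,1,0,0],[1,-2,1,0],[-1,-1,2,1]] U=[[-1,0,1,0],[0,2,1,1],[0,0,-1,3],[0,0,0,-2]]

  r1 -= 0·r0 → [0,2,1,1]
  r2 -= 1·r0 → [0,-4,-3,1]
  r3 -= -1·r0 → [0,-2,-3,3]
  r2 -= -2·r1 → [0,0,-1,3]
  r3 -= -1·r1 → [0,0,-2,4]
  r3 -= 2·r2 → [0,0,0,-2]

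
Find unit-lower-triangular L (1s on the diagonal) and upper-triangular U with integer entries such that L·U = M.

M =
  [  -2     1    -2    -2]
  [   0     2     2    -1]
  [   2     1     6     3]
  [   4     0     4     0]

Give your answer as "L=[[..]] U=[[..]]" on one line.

L=[[1,0,0,0],[0,1,0,0],[-1,1,1,0],[-2,1,-1,1]] U=[[-2,1,-2,-2],[0,2,2,-1],[0,0,2,2],[0,0,0,-1]]

  r1 -= 0·r0 → [0,2,2,-1]
  r2 -= -1·r0 → [0,2,4,1]
  r3 -= -2·r0 → [0,2,0,-4]
  r2 -= 1·r1 → [0,0,2,2]
  r3 -= 1·r1 → [0,0,-2,-3]
  r3 -= -1·r2 → [0,0,0,-1]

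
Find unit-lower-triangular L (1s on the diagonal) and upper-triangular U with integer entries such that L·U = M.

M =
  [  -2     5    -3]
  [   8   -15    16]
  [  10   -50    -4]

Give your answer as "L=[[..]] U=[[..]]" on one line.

L=[[1,0,0],[-4,1,0],[-5,-5,1]] U=[[-2,5,-3],[0,5,4],[0,0,1]]

  r1 -= -4·r0 → [0,5,4]
  r2 -= -5·r0 → [0,-25,-19]
  r2 -= -5·r1 → [0,0,1]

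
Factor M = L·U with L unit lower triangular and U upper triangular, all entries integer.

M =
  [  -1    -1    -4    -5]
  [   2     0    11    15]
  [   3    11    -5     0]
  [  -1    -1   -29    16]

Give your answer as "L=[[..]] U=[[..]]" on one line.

L=[[1,0,0,0],[-2,1,0,0],[-3,-4,1,0],[1,0,5,1]] U=[[-1,-1,-4,-5],[0,-2,3,5],[0,0,-5,5],[0,0,0,-4]]

  row1 -= -2·row0 → [0,-2,3,5]
  row2 -= -3·row0 → [0,8,-17,-15]
  row3 -= 1·row0 → [0,0,-25,21]
  row2 -= -4·row1 → [0,0,-5,5]
  row3 -= 0·row1 → [0,0,-25,21]
  row3 -= 5·row2 → [0,0,0,-4]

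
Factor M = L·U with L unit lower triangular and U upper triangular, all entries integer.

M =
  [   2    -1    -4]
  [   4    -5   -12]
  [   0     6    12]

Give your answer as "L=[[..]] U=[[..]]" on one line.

L=[[1,0,0],[2,1,0],[0,-2,1]] U=[[2,-1,-4],[0,-3,-4],[0,0,4]]

  r1 -= 2·r0 → [0,-3,-4]
  r2 -= 0·r0 → [0,6,12]
  r2 -= -2·r1 → [0,0,4]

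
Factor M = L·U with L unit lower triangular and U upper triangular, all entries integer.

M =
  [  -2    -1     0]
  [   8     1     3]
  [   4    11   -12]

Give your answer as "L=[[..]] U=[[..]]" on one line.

  row1 -= -4·row0 → [0,-3,3]
  row2 -= -2·row0 → [0,9,-12]
  row2 -= -3·row1 → [0,0,-3]

L=[[1,0,0],[-4,1,0],[-2,-3,1]] U=[[-2,-1,0],[0,-3,3],[0,0,-3]]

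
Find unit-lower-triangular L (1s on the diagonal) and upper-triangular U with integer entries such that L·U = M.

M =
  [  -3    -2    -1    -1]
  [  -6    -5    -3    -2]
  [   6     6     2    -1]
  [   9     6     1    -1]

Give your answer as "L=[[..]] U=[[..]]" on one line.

L=[[1,0,0,0],[2,1,0,0],[-2,-2,1,0],[-3,0,1,1]] U=[[-3,-2,-1,-1],[0,-1,-1,0],[0,0,-2,-3],[0,0,0,-1]]

  row1 -= 2·row0 → [0,-1,-1,0]
  row2 -= -2·row0 → [0,2,0,-3]
  row3 -= -3·row0 → [0,0,-2,-4]
  row2 -= -2·row1 → [0,0,-2,-3]
  row3 -= 0·row1 → [0,0,-2,-4]
  row3 -= 1·row2 → [0,0,0,-1]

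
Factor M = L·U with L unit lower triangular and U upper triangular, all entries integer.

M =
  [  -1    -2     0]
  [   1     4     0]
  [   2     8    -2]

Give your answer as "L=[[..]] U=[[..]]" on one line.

L=[[1,0,0],[-1,1,0],[-2,2,1]] U=[[-1,-2,0],[0,2,0],[0,0,-2]]

  R1 -= -1·R0 → [0,2,0]
  R2 -= -2·R0 → [0,4,-2]
  R2 -= 2·R1 → [0,0,-2]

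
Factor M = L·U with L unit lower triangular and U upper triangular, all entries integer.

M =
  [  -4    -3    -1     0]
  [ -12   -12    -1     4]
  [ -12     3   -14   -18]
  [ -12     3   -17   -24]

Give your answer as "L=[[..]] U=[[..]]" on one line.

L=[[1,0,0,0],[3,1,0,0],[3,-4,1,0],[3,-4,2,1]] U=[[-4,-3,-1,0],[0,-3,2,4],[0,0,-3,-2],[0,0,0,-4]]

  row1 -= 3·row0 → [0,-3,2,4]
  row2 -= 3·row0 → [0,12,-11,-18]
  row3 -= 3·row0 → [0,12,-14,-24]
  row2 -= -4·row1 → [0,0,-3,-2]
  row3 -= -4·row1 → [0,0,-6,-8]
  row3 -= 2·row2 → [0,0,0,-4]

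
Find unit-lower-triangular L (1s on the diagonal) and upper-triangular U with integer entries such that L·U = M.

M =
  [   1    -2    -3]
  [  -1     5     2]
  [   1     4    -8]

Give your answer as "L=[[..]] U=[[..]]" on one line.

L=[[1,0,0],[-1,1,0],[1,2,1]] U=[[1,-2,-3],[0,3,-1],[0,0,-3]]

  R1 -= -1·R0 → [0,3,-1]
  R2 -= 1·R0 → [0,6,-5]
  R2 -= 2·R1 → [0,0,-3]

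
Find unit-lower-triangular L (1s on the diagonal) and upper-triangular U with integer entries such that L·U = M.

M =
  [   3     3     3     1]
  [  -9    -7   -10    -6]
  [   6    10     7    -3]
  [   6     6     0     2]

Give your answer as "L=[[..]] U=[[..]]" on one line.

  row1 -= -3·row0 → [0,2,-1,-3]
  row2 -= 2·row0 → [0,4,1,-5]
  row3 -= 2·row0 → [0,0,-6,0]
  row2 -= 2·row1 → [0,0,3,1]
  row3 -= 0·row1 → [0,0,-6,0]
  row3 -= -2·row2 → [0,0,0,2]

L=[[1,0,0,0],[-3,1,0,0],[2,2,1,0],[2,0,-2,1]] U=[[3,3,3,1],[0,2,-1,-3],[0,0,3,1],[0,0,0,2]]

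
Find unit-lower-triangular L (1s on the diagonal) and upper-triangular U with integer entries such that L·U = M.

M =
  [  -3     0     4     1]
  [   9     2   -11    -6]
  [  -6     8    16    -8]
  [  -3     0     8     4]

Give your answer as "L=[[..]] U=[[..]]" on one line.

L=[[1,0,0,0],[-3,1,0,0],[2,4,1,0],[1,0,1,1]] U=[[-3,0,4,1],[0,2,1,-3],[0,0,4,2],[0,0,0,1]]

  r1 -= -3·r0 → [0,2,1,-3]
  r2 -= 2·r0 → [0,8,8,-10]
  r3 -= 1·r0 → [0,0,4,3]
  r2 -= 4·r1 → [0,0,4,2]
  r3 -= 0·r1 → [0,0,4,3]
  r3 -= 1·r2 → [0,0,0,1]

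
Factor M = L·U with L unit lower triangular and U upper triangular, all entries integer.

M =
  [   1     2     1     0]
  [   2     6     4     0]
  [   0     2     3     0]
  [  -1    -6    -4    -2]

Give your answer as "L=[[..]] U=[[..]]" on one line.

L=[[1,0,0,0],[2,1,0,0],[0,1,1,0],[-1,-2,1,1]] U=[[1,2,1,0],[0,2,2,0],[0,0,1,0],[0,0,0,-2]]

  row1 -= 2·row0 → [0,2,2,0]
  row2 -= 0·row0 → [0,2,3,0]
  row3 -= -1·row0 → [0,-4,-3,-2]
  row2 -= 1·row1 → [0,0,1,0]
  row3 -= -2·row1 → [0,0,1,-2]
  row3 -= 1·row2 → [0,0,0,-2]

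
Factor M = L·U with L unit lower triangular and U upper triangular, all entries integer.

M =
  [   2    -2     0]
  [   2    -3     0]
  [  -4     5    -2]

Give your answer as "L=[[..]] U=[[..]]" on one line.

L=[[1,0,0],[1,1,0],[-2,-1,1]] U=[[2,-2,0],[0,-1,0],[0,0,-2]]

  R1 -= 1·R0 → [0,-1,0]
  R2 -= -2·R0 → [0,1,-2]
  R2 -= -1·R1 → [0,0,-2]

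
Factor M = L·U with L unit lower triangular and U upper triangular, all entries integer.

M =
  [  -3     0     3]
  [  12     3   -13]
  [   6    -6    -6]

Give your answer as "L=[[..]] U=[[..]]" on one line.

L=[[1,0,0],[-4,1,0],[-2,-2,1]] U=[[-3,0,3],[0,3,-1],[0,0,-2]]

  R1 -= -4·R0 → [0,3,-1]
  R2 -= -2·R0 → [0,-6,0]
  R2 -= -2·R1 → [0,0,-2]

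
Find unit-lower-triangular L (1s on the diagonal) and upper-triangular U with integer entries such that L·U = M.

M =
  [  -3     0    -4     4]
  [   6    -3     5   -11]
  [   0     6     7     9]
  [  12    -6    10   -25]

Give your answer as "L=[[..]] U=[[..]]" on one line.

  r1 -= -2·r0 → [0,-3,-3,-3]
  r2 -= 0·r0 → [0,6,7,9]
  r3 -= -4·r0 → [0,-6,-6,-9]
  r2 -= -2·r1 → [0,0,1,3]
  r3 -= 2·r1 → [0,0,0,-3]
  r3 -= 0·r2 → [0,0,0,-3]

L=[[1,0,0,0],[-2,1,0,0],[0,-2,1,0],[-4,2,0,1]] U=[[-3,0,-4,4],[0,-3,-3,-3],[0,0,1,3],[0,0,0,-3]]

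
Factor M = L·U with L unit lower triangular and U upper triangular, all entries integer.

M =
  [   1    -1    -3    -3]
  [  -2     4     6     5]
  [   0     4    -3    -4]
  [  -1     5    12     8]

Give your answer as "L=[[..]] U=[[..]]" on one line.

L=[[1,0,0,0],[-2,1,0,0],[0,2,1,0],[-1,2,-3,1]] U=[[1,-1,-3,-3],[0,2,0,-1],[0,0,-3,-2],[0,0,0,1]]

  R1 -= -2·R0 → [0,2,0,-1]
  R2 -= 0·R0 → [0,4,-3,-4]
  R3 -= -1·R0 → [0,4,9,5]
  R2 -= 2·R1 → [0,0,-3,-2]
  R3 -= 2·R1 → [0,0,9,7]
  R3 -= -3·R2 → [0,0,0,1]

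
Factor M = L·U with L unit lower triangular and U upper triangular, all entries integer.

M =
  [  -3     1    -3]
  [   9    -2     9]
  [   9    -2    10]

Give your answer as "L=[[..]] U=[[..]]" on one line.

  r1 -= -3·r0 → [0,1,0]
  r2 -= -3·r0 → [0,1,1]
  r2 -= 1·r1 → [0,0,1]

L=[[1,0,0],[-3,1,0],[-3,1,1]] U=[[-3,1,-3],[0,1,0],[0,0,1]]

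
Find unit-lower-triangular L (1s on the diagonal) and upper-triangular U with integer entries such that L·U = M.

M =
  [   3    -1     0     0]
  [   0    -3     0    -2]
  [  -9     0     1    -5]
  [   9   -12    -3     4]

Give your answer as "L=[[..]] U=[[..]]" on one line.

  R1 -= 0·R0 → [0,-3,0,-2]
  R2 -= -3·R0 → [0,-3,1,-5]
  R3 -= 3·R0 → [0,-9,-3,4]
  R2 -= 1·R1 → [0,0,1,-3]
  R3 -= 3·R1 → [0,0,-3,10]
  R3 -= -3·R2 → [0,0,0,1]

L=[[1,0,0,0],[0,1,0,0],[-3,1,1,0],[3,3,-3,1]] U=[[3,-1,0,0],[0,-3,0,-2],[0,0,1,-3],[0,0,0,1]]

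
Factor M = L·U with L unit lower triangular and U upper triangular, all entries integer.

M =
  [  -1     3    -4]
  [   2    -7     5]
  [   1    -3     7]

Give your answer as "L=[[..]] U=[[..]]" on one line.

  r1 -= -2·r0 → [0,-1,-3]
  r2 -= -1·r0 → [0,0,3]
  r2 -= 0·r1 → [0,0,3]

L=[[1,0,0],[-2,1,0],[-1,0,1]] U=[[-1,3,-4],[0,-1,-3],[0,0,3]]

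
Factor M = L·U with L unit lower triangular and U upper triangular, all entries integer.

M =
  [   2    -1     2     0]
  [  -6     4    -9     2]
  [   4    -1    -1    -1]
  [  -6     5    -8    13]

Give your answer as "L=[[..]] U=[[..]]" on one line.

L=[[1,0,0,0],[-3,1,0,0],[2,1,1,0],[-3,2,-2,1]] U=[[2,-1,2,0],[0,1,-3,2],[0,0,-2,-3],[0,0,0,3]]

  row1 -= -3·row0 → [0,1,-3,2]
  row2 -= 2·row0 → [0,1,-5,-1]
  row3 -= -3·row0 → [0,2,-2,13]
  row2 -= 1·row1 → [0,0,-2,-3]
  row3 -= 2·row1 → [0,0,4,9]
  row3 -= -2·row2 → [0,0,0,3]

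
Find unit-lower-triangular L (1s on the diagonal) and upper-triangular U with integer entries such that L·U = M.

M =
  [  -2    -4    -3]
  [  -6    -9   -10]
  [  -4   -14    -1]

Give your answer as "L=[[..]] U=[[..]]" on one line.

  r1 -= 3·r0 → [0,3,-1]
  r2 -= 2·r0 → [0,-6,5]
  r2 -= -2·r1 → [0,0,3]

L=[[1,0,0],[3,1,0],[2,-2,1]] U=[[-2,-4,-3],[0,3,-1],[0,0,3]]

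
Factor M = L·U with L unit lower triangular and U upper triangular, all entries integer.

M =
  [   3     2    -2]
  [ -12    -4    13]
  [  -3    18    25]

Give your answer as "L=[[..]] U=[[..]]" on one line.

  row1 -= -4·row0 → [0,4,5]
  row2 -= -1·row0 → [0,20,23]
  row2 -= 5·row1 → [0,0,-2]

L=[[1,0,0],[-4,1,0],[-1,5,1]] U=[[3,2,-2],[0,4,5],[0,0,-2]]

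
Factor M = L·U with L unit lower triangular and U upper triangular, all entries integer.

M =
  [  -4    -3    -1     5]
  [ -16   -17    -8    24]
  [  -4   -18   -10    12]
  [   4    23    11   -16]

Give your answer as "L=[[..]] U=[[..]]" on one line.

L=[[1,0,0,0],[4,1,0,0],[1,3,1,0],[-1,-4,-2,1]] U=[[-4,-3,-1,5],[0,-5,-4,4],[0,0,3,-5],[0,0,0,-5]]

  R1 -= 4·R0 → [0,-5,-4,4]
  R2 -= 1·R0 → [0,-15,-9,7]
  R3 -= -1·R0 → [0,20,10,-11]
  R2 -= 3·R1 → [0,0,3,-5]
  R3 -= -4·R1 → [0,0,-6,5]
  R3 -= -2·R2 → [0,0,0,-5]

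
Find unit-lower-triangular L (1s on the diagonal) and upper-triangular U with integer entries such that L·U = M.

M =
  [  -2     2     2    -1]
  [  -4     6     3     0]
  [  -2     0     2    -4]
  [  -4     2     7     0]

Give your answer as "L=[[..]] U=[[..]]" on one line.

  R1 -= 2·R0 → [0,2,-1,2]
  R2 -= 1·R0 → [0,-2,0,-3]
  R3 -= 2·R0 → [0,-2,3,2]
  R2 -= -1·R1 → [0,0,-1,-1]
  R3 -= -1·R1 → [0,0,2,4]
  R3 -= -2·R2 → [0,0,0,2]

L=[[1,0,0,0],[2,1,0,0],[1,-1,1,0],[2,-1,-2,1]] U=[[-2,2,2,-1],[0,2,-1,2],[0,0,-1,-1],[0,0,0,2]]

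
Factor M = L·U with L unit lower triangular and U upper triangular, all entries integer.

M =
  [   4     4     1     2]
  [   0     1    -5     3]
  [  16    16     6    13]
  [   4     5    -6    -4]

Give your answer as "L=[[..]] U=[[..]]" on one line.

L=[[1,0,0,0],[0,1,0,0],[4,0,1,0],[1,1,-1,1]] U=[[4,4,1,2],[0,1,-5,3],[0,0,2,5],[0,0,0,-4]]

  r1 -= 0·r0 → [0,1,-5,3]
  r2 -= 4·r0 → [0,0,2,5]
  r3 -= 1·r0 → [0,1,-7,-6]
  r2 -= 0·r1 → [0,0,2,5]
  r3 -= 1·r1 → [0,0,-2,-9]
  r3 -= -1·r2 → [0,0,0,-4]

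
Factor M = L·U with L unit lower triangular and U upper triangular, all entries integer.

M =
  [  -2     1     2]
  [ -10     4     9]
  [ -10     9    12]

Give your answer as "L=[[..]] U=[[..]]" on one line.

L=[[1,0,0],[5,1,0],[5,-4,1]] U=[[-2,1,2],[0,-1,-1],[0,0,-2]]

  R1 -= 5·R0 → [0,-1,-1]
  R2 -= 5·R0 → [0,4,2]
  R2 -= -4·R1 → [0,0,-2]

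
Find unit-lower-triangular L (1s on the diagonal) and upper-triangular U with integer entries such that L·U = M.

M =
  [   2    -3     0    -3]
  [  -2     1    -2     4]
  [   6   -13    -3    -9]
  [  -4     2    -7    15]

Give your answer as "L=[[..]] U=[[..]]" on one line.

  R1 -= -1·R0 → [0,-2,-2,1]
  R2 -= 3·R0 → [0,-4,-3,0]
  R3 -= -2·R0 → [0,-4,-7,9]
  R2 -= 2·R1 → [0,0,1,-2]
  R3 -= 2·R1 → [0,0,-3,7]
  R3 -= -3·R2 → [0,0,0,1]

L=[[1,0,0,0],[-1,1,0,0],[3,2,1,0],[-2,2,-3,1]] U=[[2,-3,0,-3],[0,-2,-2,1],[0,0,1,-2],[0,0,0,1]]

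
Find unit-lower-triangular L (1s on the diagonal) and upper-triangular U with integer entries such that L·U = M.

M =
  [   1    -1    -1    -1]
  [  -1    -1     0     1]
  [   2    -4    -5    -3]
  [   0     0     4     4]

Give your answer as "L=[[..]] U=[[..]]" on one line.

L=[[1,0,0,0],[-1,1,0,0],[2,1,1,0],[0,0,-2,1]] U=[[1,-1,-1,-1],[0,-2,-1,0],[0,0,-2,-1],[0,0,0,2]]

  R1 -= -1·R0 → [0,-2,-1,0]
  R2 -= 2·R0 → [0,-2,-3,-1]
  R3 -= 0·R0 → [0,0,4,4]
  R2 -= 1·R1 → [0,0,-2,-1]
  R3 -= 0·R1 → [0,0,4,4]
  R3 -= -2·R2 → [0,0,0,2]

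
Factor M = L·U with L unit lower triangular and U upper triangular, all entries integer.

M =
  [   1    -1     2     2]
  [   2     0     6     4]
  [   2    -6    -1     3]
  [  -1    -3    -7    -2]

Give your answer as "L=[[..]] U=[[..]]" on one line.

L=[[1,0,0,0],[2,1,0,0],[2,-2,1,0],[-1,-2,1,1]] U=[[1,-1,2,2],[0,2,2,0],[0,0,-1,-1],[0,0,0,1]]

  r1 -= 2·r0 → [0,2,2,0]
  r2 -= 2·r0 → [0,-4,-5,-1]
  r3 -= -1·r0 → [0,-4,-5,0]
  r2 -= -2·r1 → [0,0,-1,-1]
  r3 -= -2·r1 → [0,0,-1,0]
  r3 -= 1·r2 → [0,0,0,1]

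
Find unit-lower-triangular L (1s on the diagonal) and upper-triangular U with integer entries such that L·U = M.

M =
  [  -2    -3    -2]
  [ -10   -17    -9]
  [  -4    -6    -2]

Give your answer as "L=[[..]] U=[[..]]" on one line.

  row1 -= 5·row0 → [0,-2,1]
  row2 -= 2·row0 → [0,0,2]
  row2 -= 0·row1 → [0,0,2]

L=[[1,0,0],[5,1,0],[2,0,1]] U=[[-2,-3,-2],[0,-2,1],[0,0,2]]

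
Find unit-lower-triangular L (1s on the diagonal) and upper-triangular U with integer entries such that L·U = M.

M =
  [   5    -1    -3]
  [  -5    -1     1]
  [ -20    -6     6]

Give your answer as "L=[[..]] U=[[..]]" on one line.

L=[[1,0,0],[-1,1,0],[-4,5,1]] U=[[5,-1,-3],[0,-2,-2],[0,0,4]]

  row1 -= -1·row0 → [0,-2,-2]
  row2 -= -4·row0 → [0,-10,-6]
  row2 -= 5·row1 → [0,0,4]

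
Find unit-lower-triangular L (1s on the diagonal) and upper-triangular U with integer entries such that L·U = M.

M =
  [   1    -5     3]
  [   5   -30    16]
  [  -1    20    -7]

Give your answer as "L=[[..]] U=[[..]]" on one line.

L=[[1,0,0],[5,1,0],[-1,-3,1]] U=[[1,-5,3],[0,-5,1],[0,0,-1]]

  r1 -= 5·r0 → [0,-5,1]
  r2 -= -1·r0 → [0,15,-4]
  r2 -= -3·r1 → [0,0,-1]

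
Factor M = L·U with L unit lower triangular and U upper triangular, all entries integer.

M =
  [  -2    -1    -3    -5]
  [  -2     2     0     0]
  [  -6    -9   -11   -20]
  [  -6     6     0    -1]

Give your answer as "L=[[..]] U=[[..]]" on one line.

L=[[1,0,0,0],[1,1,0,0],[3,-2,1,0],[3,3,0,1]] U=[[-2,-1,-3,-5],[0,3,3,5],[0,0,4,5],[0,0,0,-1]]

  row1 -= 1·row0 → [0,3,3,5]
  row2 -= 3·row0 → [0,-6,-2,-5]
  row3 -= 3·row0 → [0,9,9,14]
  row2 -= -2·row1 → [0,0,4,5]
  row3 -= 3·row1 → [0,0,0,-1]
  row3 -= 0·row2 → [0,0,0,-1]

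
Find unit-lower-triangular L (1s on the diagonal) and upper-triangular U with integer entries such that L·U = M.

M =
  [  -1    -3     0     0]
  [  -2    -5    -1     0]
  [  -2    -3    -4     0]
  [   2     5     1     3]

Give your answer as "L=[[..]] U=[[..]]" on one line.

  r1 -= 2·r0 → [0,1,-1,0]
  r2 -= 2·r0 → [0,3,-4,0]
  r3 -= -2·r0 → [0,-1,1,3]
  r2 -= 3·r1 → [0,0,-1,0]
  r3 -= -1·r1 → [0,0,0,3]
  r3 -= 0·r2 → [0,0,0,3]

L=[[1,0,0,0],[2,1,0,0],[2,3,1,0],[-2,-1,0,1]] U=[[-1,-3,0,0],[0,1,-1,0],[0,0,-1,0],[0,0,0,3]]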